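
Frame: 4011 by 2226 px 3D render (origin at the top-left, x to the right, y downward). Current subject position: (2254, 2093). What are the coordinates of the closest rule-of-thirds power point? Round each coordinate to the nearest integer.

Third lines: x ∈ {1337, 2674}, y ∈ {742, 1484}.
2254 is closer to x = 2674; 2093 is closer to y = 1484.
So the nearest intersection is the lower-right power point.

x = 2674 px, y = 1484 px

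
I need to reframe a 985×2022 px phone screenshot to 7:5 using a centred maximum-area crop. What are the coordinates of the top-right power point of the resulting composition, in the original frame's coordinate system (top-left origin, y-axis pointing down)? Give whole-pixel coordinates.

985/2022 < 7/5, so the 7:5 crop keeps the full width 985 and trims height to 985 × 5/7 = 703.57 px.
Top offset = (2022 − 703.57)/2 = 659.21 px; left offset = 0.
Top-right is two-thirds across and one-third down within the crop:
x = 0.00 + 2 × 985.00/3 ≈ 657; y = 659.21 + 1 × 703.57/3 ≈ 894.

(657, 894)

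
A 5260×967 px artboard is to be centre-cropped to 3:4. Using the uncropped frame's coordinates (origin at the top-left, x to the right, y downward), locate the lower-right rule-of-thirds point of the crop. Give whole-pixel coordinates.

x = 2751 px, y = 645 px

5260/967 > 3/4, so the 3:4 crop keeps the full height 967 and trims width to 967 × 3/4 = 725.25 px.
Left offset = (5260 − 725.25)/2 = 2267.38 px; top offset = 0.
Lower-right is two-thirds across and two-thirds down within the crop:
x = 2267.38 + 2 × 725.25/3 ≈ 2751; y = 0.00 + 2 × 967.00/3 ≈ 645.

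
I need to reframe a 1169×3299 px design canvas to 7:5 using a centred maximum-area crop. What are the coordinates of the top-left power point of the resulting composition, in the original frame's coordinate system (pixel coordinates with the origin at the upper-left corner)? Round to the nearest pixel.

(390, 1510)

1169/3299 < 7/5, so the 7:5 crop keeps the full width 1169 and trims height to 1169 × 5/7 = 835.00 px.
Top offset = (3299 − 835.00)/2 = 1232.00 px; left offset = 0.
Top-left is one-third across and one-third down within the crop:
x = 0.00 + 1 × 1169.00/3 ≈ 390; y = 1232.00 + 1 × 835.00/3 ≈ 1510.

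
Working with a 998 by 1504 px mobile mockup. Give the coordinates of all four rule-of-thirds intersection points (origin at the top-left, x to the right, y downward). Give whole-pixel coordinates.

(333, 501), (665, 501), (333, 1003), (665, 1003)

One third of 998 is 332.67; one third of 1504 is 501.33.
Vertical third lines at x = 333 and x = 665; horizontal third lines at y = 501 and y = 1003.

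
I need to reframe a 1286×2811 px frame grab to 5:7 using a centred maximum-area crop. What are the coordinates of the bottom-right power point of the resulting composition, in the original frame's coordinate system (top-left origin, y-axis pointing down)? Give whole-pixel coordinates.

1286/2811 < 5/7, so the 5:7 crop keeps the full width 1286 and trims height to 1286 × 7/5 = 1800.40 px.
Top offset = (2811 − 1800.40)/2 = 505.30 px; left offset = 0.
Bottom-right is two-thirds across and two-thirds down within the crop:
x = 0.00 + 2 × 1286.00/3 ≈ 857; y = 505.30 + 2 × 1800.40/3 ≈ 1706.

x = 857 px, y = 1706 px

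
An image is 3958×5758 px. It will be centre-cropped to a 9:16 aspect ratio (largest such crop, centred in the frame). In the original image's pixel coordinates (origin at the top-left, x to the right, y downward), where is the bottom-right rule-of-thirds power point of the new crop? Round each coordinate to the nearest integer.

x = 2519 px, y = 3839 px

3958/5758 > 9/16, so the 9:16 crop keeps the full height 5758 and trims width to 5758 × 9/16 = 3238.88 px.
Left offset = (3958 − 3238.88)/2 = 359.56 px; top offset = 0.
Bottom-right is two-thirds across and two-thirds down within the crop:
x = 359.56 + 2 × 3238.88/3 ≈ 2519; y = 0.00 + 2 × 5758.00/3 ≈ 3839.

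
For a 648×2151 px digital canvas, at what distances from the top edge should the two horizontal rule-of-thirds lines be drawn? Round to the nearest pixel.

y = 717 px and y = 1434 px

2151 / 3 = 717, so the horizontal lines sit at one and two thirds of 2151.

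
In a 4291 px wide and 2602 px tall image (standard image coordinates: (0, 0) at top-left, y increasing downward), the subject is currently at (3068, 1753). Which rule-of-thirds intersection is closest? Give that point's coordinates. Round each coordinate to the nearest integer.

Third lines: x ∈ {1430, 2861}, y ∈ {867, 1735}.
3068 is closer to x = 2861; 1753 is closer to y = 1735.
So the nearest intersection is the lower-right power point.

(2861, 1735)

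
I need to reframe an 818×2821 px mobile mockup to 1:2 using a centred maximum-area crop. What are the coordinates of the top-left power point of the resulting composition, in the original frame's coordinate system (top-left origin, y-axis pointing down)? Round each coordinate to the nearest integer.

818/2821 < 1/2, so the 1:2 crop keeps the full width 818 and trims height to 818 × 2/1 = 1636.00 px.
Top offset = (2821 − 1636.00)/2 = 592.50 px; left offset = 0.
Top-left is one-third across and one-third down within the crop:
x = 0.00 + 1 × 818.00/3 ≈ 273; y = 592.50 + 1 × 1636.00/3 ≈ 1138.

(273, 1138)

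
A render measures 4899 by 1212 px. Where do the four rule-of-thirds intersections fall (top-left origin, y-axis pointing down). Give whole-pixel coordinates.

One third of 4899 is 1633; one third of 1212 is 404.
Vertical third lines at x = 1633 and x = 3266; horizontal third lines at y = 404 and y = 808.

(1633, 404), (3266, 404), (1633, 808), (3266, 808)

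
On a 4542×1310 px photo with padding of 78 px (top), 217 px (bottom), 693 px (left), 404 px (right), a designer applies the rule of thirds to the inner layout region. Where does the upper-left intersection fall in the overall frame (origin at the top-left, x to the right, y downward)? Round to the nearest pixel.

(1841, 416)

Content width = 4542 − 693 − 404 = 3445 px; content height = 1310 − 78 − 217 = 1015 px.
Upper-left is one-third across and one-third down within the inner layout region.
x = 693 + 1 × 3445/3 = 693 + 1148.33 ≈ 1841
y = 78 + 1 × 1015/3 = 78 + 338.33 ≈ 416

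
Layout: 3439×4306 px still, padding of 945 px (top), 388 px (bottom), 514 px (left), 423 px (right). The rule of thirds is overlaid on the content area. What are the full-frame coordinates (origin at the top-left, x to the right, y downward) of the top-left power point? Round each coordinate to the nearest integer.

Content width = 3439 − 514 − 423 = 2502 px; content height = 4306 − 945 − 388 = 2973 px.
Top-left is one-third across and one-third down within the content area.
x = 514 + 1 × 2502/3 = 514 + 834.00 ≈ 1348
y = 945 + 1 × 2973/3 = 945 + 991.00 ≈ 1936

x = 1348 px, y = 1936 px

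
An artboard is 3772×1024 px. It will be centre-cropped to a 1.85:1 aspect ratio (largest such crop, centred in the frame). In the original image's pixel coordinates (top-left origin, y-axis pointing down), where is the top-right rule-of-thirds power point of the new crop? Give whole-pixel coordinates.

3772/1024 > 1.85/1, so the 1.85:1 crop keeps the full height 1024 and trims width to 1024 × 1.85/1 = 1894.40 px.
Left offset = (3772 − 1894.40)/2 = 938.80 px; top offset = 0.
Top-right is two-thirds across and one-third down within the crop:
x = 938.80 + 2 × 1894.40/3 ≈ 2202; y = 0.00 + 1 × 1024.00/3 ≈ 341.

(2202, 341)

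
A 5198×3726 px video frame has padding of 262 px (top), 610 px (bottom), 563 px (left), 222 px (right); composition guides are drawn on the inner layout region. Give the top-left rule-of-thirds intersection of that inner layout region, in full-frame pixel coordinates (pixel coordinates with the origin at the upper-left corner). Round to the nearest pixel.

Content width = 5198 − 563 − 222 = 4413 px; content height = 3726 − 262 − 610 = 2854 px.
Top-left is one-third across and one-third down within the inner layout region.
x = 563 + 1 × 4413/3 = 563 + 1471.00 ≈ 2034
y = 262 + 1 × 2854/3 = 262 + 951.33 ≈ 1213

x = 2034 px, y = 1213 px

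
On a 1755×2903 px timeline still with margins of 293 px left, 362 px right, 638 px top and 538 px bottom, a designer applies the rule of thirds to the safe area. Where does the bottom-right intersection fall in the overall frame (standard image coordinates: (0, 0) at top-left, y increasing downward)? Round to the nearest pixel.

x = 1026 px, y = 1789 px

Content width = 1755 − 293 − 362 = 1100 px; content height = 2903 − 638 − 538 = 1727 px.
Bottom-right is two-thirds across and two-thirds down within the safe area.
x = 293 + 2 × 1100/3 = 293 + 733.33 ≈ 1026
y = 638 + 2 × 1727/3 = 638 + 1151.33 ≈ 1789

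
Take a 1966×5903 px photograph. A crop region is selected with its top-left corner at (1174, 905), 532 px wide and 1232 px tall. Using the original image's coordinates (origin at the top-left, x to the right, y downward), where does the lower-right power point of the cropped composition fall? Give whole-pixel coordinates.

One third of the crop width 532 is 177.33 px.
One third of the crop height 1232 is 410.67 px.
The lower-right point is two-thirds across and two-thirds down within the crop:
x = 1174 + 2 × 177.33 ≈ 1529; y = 905 + 2 × 410.67 ≈ 1726.

(1529, 1726)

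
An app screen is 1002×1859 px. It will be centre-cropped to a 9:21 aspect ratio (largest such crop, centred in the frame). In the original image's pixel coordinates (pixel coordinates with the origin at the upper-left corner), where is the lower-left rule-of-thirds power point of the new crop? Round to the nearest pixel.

1002/1859 > 9/21, so the 9:21 crop keeps the full height 1859 and trims width to 1859 × 9/21 = 796.71 px.
Left offset = (1002 − 796.71)/2 = 102.64 px; top offset = 0.
Lower-left is one-third across and two-thirds down within the crop:
x = 102.64 + 1 × 796.71/3 ≈ 368; y = 0.00 + 2 × 1859.00/3 ≈ 1239.

x = 368 px, y = 1239 px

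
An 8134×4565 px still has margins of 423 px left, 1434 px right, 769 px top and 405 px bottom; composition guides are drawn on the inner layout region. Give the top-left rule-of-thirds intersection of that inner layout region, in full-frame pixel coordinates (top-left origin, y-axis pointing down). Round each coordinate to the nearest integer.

(2515, 1899)

Content width = 8134 − 423 − 1434 = 6277 px; content height = 4565 − 769 − 405 = 3391 px.
Top-left is one-third across and one-third down within the inner layout region.
x = 423 + 1 × 6277/3 = 423 + 2092.33 ≈ 2515
y = 769 + 1 × 3391/3 = 769 + 1130.33 ≈ 1899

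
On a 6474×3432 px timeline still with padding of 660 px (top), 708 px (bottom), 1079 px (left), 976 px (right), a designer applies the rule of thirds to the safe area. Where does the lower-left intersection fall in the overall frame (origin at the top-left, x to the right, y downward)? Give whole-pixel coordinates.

(2552, 2036)

Content width = 6474 − 1079 − 976 = 4419 px; content height = 3432 − 660 − 708 = 2064 px.
Lower-left is one-third across and two-thirds down within the safe area.
x = 1079 + 1 × 4419/3 = 1079 + 1473.00 ≈ 2552
y = 660 + 2 × 2064/3 = 660 + 1376.00 ≈ 2036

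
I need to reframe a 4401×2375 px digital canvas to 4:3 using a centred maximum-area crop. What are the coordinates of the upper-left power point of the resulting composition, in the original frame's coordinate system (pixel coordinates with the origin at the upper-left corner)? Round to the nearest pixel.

(1673, 792)

4401/2375 > 4/3, so the 4:3 crop keeps the full height 2375 and trims width to 2375 × 4/3 = 3166.67 px.
Left offset = (4401 − 3166.67)/2 = 617.17 px; top offset = 0.
Upper-left is one-third across and one-third down within the crop:
x = 617.17 + 1 × 3166.67/3 ≈ 1673; y = 0.00 + 1 × 2375.00/3 ≈ 792.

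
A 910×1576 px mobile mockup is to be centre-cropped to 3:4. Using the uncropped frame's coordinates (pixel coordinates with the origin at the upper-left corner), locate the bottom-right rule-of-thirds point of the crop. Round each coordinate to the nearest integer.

(607, 990)

910/1576 < 3/4, so the 3:4 crop keeps the full width 910 and trims height to 910 × 4/3 = 1213.33 px.
Top offset = (1576 − 1213.33)/2 = 181.33 px; left offset = 0.
Bottom-right is two-thirds across and two-thirds down within the crop:
x = 0.00 + 2 × 910.00/3 ≈ 607; y = 181.33 + 2 × 1213.33/3 ≈ 990.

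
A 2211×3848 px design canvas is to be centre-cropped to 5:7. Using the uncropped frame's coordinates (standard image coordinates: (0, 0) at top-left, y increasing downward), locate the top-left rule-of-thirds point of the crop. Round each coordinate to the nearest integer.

x = 737 px, y = 1408 px

2211/3848 < 5/7, so the 5:7 crop keeps the full width 2211 and trims height to 2211 × 7/5 = 3095.40 px.
Top offset = (3848 − 3095.40)/2 = 376.30 px; left offset = 0.
Top-left is one-third across and one-third down within the crop:
x = 0.00 + 1 × 2211.00/3 ≈ 737; y = 376.30 + 1 × 3095.40/3 ≈ 1408.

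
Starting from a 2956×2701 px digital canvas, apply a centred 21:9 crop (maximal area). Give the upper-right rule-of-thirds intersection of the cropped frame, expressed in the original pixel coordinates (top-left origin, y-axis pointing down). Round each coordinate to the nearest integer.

2956/2701 < 21/9, so the 21:9 crop keeps the full width 2956 and trims height to 2956 × 9/21 = 1266.86 px.
Top offset = (2701 − 1266.86)/2 = 717.07 px; left offset = 0.
Upper-right is two-thirds across and one-third down within the crop:
x = 0.00 + 2 × 2956.00/3 ≈ 1971; y = 717.07 + 1 × 1266.86/3 ≈ 1139.

x = 1971 px, y = 1139 px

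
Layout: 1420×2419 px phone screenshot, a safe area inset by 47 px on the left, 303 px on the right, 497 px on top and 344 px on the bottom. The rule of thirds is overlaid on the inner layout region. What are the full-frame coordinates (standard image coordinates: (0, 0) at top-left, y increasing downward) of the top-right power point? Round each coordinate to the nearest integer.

(760, 1023)

Content width = 1420 − 47 − 303 = 1070 px; content height = 2419 − 497 − 344 = 1578 px.
Top-right is two-thirds across and one-third down within the inner layout region.
x = 47 + 2 × 1070/3 = 47 + 713.33 ≈ 760
y = 497 + 1 × 1578/3 = 497 + 526.00 ≈ 1023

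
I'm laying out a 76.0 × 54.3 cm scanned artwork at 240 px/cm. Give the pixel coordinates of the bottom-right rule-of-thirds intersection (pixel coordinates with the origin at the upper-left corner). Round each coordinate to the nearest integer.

In pixels the canvas is 76.0 × 240 = 18240 wide and 54.3 × 240 = 13032 tall.
The bottom-right point is two-thirds across and two-thirds down:
x = 2 × 18240/3 ≈ 12160; y = 2 × 13032/3 ≈ 8688.

x = 12160 px, y = 8688 px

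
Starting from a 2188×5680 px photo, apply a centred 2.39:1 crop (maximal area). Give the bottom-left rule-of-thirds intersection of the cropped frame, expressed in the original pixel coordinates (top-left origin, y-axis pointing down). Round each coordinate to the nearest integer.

2188/5680 < 2.39/1, so the 2.39:1 crop keeps the full width 2188 and trims height to 2188 × 1/2.39 = 915.48 px.
Top offset = (5680 − 915.48)/2 = 2382.26 px; left offset = 0.
Bottom-left is one-third across and two-thirds down within the crop:
x = 0.00 + 1 × 2188.00/3 ≈ 729; y = 2382.26 + 2 × 915.48/3 ≈ 2993.

(729, 2993)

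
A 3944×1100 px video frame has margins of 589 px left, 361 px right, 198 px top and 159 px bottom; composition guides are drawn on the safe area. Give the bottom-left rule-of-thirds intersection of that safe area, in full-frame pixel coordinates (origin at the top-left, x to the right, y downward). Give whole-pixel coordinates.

(1587, 693)

Content width = 3944 − 589 − 361 = 2994 px; content height = 1100 − 198 − 159 = 743 px.
Bottom-left is one-third across and two-thirds down within the safe area.
x = 589 + 1 × 2994/3 = 589 + 998.00 ≈ 1587
y = 198 + 2 × 743/3 = 198 + 495.33 ≈ 693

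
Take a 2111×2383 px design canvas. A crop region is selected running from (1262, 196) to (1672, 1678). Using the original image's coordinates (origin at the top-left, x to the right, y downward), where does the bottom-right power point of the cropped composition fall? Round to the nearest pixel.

Crop width = 1672 − 1262 = 410 px; one third is 136.67 px.
Crop height = 1678 − 196 = 1482 px; one third is 494.00 px.
The bottom-right point is two-thirds across and two-thirds down within the crop:
x = 1262 + 2 × 136.67 ≈ 1535; y = 196 + 2 × 494.00 ≈ 1184.

x = 1535 px, y = 1184 px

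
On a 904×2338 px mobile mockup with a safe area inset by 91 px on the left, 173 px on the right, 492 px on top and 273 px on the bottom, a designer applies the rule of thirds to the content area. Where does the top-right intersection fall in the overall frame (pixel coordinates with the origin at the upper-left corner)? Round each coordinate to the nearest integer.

x = 518 px, y = 1016 px

Content width = 904 − 91 − 173 = 640 px; content height = 2338 − 492 − 273 = 1573 px.
Top-right is two-thirds across and one-third down within the content area.
x = 91 + 2 × 640/3 = 91 + 426.67 ≈ 518
y = 492 + 1 × 1573/3 = 492 + 524.33 ≈ 1016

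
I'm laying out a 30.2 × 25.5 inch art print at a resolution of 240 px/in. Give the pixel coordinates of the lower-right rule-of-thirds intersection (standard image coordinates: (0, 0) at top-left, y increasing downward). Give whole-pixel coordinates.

x = 4832 px, y = 4080 px

In pixels the canvas is 30.2 × 240 = 7248 wide and 25.5 × 240 = 6120 tall.
The lower-right point is two-thirds across and two-thirds down:
x = 2 × 7248/3 ≈ 4832; y = 2 × 6120/3 ≈ 4080.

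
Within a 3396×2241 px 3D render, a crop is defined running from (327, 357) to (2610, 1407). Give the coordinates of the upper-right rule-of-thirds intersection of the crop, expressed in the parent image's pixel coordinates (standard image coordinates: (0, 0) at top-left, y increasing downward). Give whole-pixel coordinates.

Crop width = 2610 − 327 = 2283 px; one third is 761.00 px.
Crop height = 1407 − 357 = 1050 px; one third is 350.00 px.
The upper-right point is two-thirds across and one-third down within the crop:
x = 327 + 2 × 761.00 ≈ 1849; y = 357 + 1 × 350.00 ≈ 707.

x = 1849 px, y = 707 px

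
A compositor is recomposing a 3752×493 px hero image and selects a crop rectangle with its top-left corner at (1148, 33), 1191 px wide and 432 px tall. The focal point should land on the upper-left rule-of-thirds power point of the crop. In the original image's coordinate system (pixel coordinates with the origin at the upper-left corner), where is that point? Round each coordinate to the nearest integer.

(1545, 177)

One third of the crop width 1191 is 397.00 px.
One third of the crop height 432 is 144.00 px.
The upper-left point is one-third across and one-third down within the crop:
x = 1148 + 1 × 397.00 ≈ 1545; y = 33 + 1 × 144.00 ≈ 177.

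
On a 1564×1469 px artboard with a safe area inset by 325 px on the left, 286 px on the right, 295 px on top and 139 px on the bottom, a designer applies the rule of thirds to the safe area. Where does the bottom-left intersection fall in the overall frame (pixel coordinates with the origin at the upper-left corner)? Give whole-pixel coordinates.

(643, 985)

Content width = 1564 − 325 − 286 = 953 px; content height = 1469 − 295 − 139 = 1035 px.
Bottom-left is one-third across and two-thirds down within the safe area.
x = 325 + 1 × 953/3 = 325 + 317.67 ≈ 643
y = 295 + 2 × 1035/3 = 295 + 690.00 ≈ 985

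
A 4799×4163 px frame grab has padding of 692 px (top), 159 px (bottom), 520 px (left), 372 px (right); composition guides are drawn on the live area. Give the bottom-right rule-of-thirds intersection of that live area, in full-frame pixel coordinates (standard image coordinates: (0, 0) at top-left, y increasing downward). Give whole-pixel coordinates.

Content width = 4799 − 520 − 372 = 3907 px; content height = 4163 − 692 − 159 = 3312 px.
Bottom-right is two-thirds across and two-thirds down within the live area.
x = 520 + 2 × 3907/3 = 520 + 2604.67 ≈ 3125
y = 692 + 2 × 3312/3 = 692 + 2208.00 ≈ 2900

x = 3125 px, y = 2900 px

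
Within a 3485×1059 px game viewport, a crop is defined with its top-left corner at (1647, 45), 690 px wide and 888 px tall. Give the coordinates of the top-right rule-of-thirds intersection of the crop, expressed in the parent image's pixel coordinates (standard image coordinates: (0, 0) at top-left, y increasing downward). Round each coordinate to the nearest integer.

One third of the crop width 690 is 230.00 px.
One third of the crop height 888 is 296.00 px.
The top-right point is two-thirds across and one-third down within the crop:
x = 1647 + 2 × 230.00 ≈ 2107; y = 45 + 1 × 296.00 ≈ 341.

(2107, 341)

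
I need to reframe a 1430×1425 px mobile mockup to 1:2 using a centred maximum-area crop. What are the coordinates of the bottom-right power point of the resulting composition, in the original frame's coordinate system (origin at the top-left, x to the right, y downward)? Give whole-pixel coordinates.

1430/1425 > 1/2, so the 1:2 crop keeps the full height 1425 and trims width to 1425 × 1/2 = 712.50 px.
Left offset = (1430 − 712.50)/2 = 358.75 px; top offset = 0.
Bottom-right is two-thirds across and two-thirds down within the crop:
x = 358.75 + 2 × 712.50/3 ≈ 834; y = 0.00 + 2 × 1425.00/3 ≈ 950.

x = 834 px, y = 950 px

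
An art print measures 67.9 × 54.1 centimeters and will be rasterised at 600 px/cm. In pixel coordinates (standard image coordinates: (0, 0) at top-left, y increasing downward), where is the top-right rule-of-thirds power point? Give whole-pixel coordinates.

In pixels the canvas is 67.9 × 600 = 40740 wide and 54.1 × 600 = 32460 tall.
The top-right point is two-thirds across and one-third down:
x = 2 × 40740/3 ≈ 27160; y = 1 × 32460/3 ≈ 10820.

x = 27160 px, y = 10820 px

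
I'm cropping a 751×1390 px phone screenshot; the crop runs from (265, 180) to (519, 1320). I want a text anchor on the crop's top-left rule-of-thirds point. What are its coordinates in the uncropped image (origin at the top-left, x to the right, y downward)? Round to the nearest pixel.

Crop width = 519 − 265 = 254 px; one third is 84.67 px.
Crop height = 1320 − 180 = 1140 px; one third is 380.00 px.
The top-left point is one-third across and one-third down within the crop:
x = 265 + 1 × 84.67 ≈ 350; y = 180 + 1 × 380.00 ≈ 560.

(350, 560)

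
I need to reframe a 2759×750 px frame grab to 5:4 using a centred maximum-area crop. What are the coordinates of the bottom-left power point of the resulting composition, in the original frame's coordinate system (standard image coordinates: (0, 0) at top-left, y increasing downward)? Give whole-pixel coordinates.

(1223, 500)

2759/750 > 5/4, so the 5:4 crop keeps the full height 750 and trims width to 750 × 5/4 = 937.50 px.
Left offset = (2759 − 937.50)/2 = 910.75 px; top offset = 0.
Bottom-left is one-third across and two-thirds down within the crop:
x = 910.75 + 1 × 937.50/3 ≈ 1223; y = 0.00 + 2 × 750.00/3 ≈ 500.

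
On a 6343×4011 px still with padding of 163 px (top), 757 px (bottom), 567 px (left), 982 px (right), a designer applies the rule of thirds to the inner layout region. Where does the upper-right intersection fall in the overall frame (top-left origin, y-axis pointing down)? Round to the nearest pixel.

x = 3763 px, y = 1193 px

Content width = 6343 − 567 − 982 = 4794 px; content height = 4011 − 163 − 757 = 3091 px.
Upper-right is two-thirds across and one-third down within the inner layout region.
x = 567 + 2 × 4794/3 = 567 + 3196.00 ≈ 3763
y = 163 + 1 × 3091/3 = 163 + 1030.33 ≈ 1193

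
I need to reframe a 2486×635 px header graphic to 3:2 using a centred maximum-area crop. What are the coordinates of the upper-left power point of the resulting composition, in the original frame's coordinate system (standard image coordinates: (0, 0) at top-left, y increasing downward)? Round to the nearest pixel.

(1084, 212)

2486/635 > 3/2, so the 3:2 crop keeps the full height 635 and trims width to 635 × 3/2 = 952.50 px.
Left offset = (2486 − 952.50)/2 = 766.75 px; top offset = 0.
Upper-left is one-third across and one-third down within the crop:
x = 766.75 + 1 × 952.50/3 ≈ 1084; y = 0.00 + 1 × 635.00/3 ≈ 212.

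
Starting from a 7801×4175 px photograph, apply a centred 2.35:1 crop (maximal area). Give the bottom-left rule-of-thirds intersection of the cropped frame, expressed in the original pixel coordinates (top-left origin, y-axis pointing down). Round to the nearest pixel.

7801/4175 < 2.35/1, so the 2.35:1 crop keeps the full width 7801 and trims height to 7801 × 1/2.35 = 3319.57 px.
Top offset = (4175 − 3319.57)/2 = 427.71 px; left offset = 0.
Bottom-left is one-third across and two-thirds down within the crop:
x = 0.00 + 1 × 7801.00/3 ≈ 2600; y = 427.71 + 2 × 3319.57/3 ≈ 2641.

x = 2600 px, y = 2641 px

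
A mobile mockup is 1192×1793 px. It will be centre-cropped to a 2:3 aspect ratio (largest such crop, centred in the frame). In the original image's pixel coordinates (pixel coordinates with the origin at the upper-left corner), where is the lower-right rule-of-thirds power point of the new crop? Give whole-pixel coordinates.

(795, 1195)

1192/1793 < 2/3, so the 2:3 crop keeps the full width 1192 and trims height to 1192 × 3/2 = 1788.00 px.
Top offset = (1793 − 1788.00)/2 = 2.50 px; left offset = 0.
Lower-right is two-thirds across and two-thirds down within the crop:
x = 0.00 + 2 × 1192.00/3 ≈ 795; y = 2.50 + 2 × 1788.00/3 ≈ 1195.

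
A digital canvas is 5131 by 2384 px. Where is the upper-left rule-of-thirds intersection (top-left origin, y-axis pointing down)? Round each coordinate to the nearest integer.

x = 1710 px, y = 795 px

The upper-left point sits one-third of the way across and one-third of the way down.
x = 1 × 5131/3 ≈ 1710; y = 1 × 2384/3 ≈ 795.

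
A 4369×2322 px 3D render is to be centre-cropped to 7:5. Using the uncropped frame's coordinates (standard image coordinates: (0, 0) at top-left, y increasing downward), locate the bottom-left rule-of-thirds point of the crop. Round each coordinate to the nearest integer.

(1643, 1548)

4369/2322 > 7/5, so the 7:5 crop keeps the full height 2322 and trims width to 2322 × 7/5 = 3250.80 px.
Left offset = (4369 − 3250.80)/2 = 559.10 px; top offset = 0.
Bottom-left is one-third across and two-thirds down within the crop:
x = 559.10 + 1 × 3250.80/3 ≈ 1643; y = 0.00 + 2 × 2322.00/3 ≈ 1548.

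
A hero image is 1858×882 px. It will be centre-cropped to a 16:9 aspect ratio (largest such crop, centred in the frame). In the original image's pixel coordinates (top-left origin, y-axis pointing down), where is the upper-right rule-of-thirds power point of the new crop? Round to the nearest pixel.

x = 1190 px, y = 294 px

1858/882 > 16/9, so the 16:9 crop keeps the full height 882 and trims width to 882 × 16/9 = 1568.00 px.
Left offset = (1858 − 1568.00)/2 = 145.00 px; top offset = 0.
Upper-right is two-thirds across and one-third down within the crop:
x = 145.00 + 2 × 1568.00/3 ≈ 1190; y = 0.00 + 1 × 882.00/3 ≈ 294.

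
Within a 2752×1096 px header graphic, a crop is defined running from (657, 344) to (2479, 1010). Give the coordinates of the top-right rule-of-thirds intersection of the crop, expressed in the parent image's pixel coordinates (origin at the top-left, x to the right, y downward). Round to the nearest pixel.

Crop width = 2479 − 657 = 1822 px; one third is 607.33 px.
Crop height = 1010 − 344 = 666 px; one third is 222.00 px.
The top-right point is two-thirds across and one-third down within the crop:
x = 657 + 2 × 607.33 ≈ 1872; y = 344 + 1 × 222.00 ≈ 566.

x = 1872 px, y = 566 px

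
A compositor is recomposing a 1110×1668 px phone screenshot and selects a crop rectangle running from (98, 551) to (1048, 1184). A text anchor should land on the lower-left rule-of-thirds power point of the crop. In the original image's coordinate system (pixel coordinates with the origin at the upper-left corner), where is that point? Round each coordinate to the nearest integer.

Crop width = 1048 − 98 = 950 px; one third is 316.67 px.
Crop height = 1184 − 551 = 633 px; one third is 211.00 px.
The lower-left point is one-third across and two-thirds down within the crop:
x = 98 + 1 × 316.67 ≈ 415; y = 551 + 2 × 211.00 ≈ 973.

x = 415 px, y = 973 px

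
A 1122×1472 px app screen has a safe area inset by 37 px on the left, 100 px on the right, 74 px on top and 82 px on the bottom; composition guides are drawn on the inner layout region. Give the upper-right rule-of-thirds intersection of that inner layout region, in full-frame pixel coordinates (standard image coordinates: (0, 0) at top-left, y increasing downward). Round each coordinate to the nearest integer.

x = 694 px, y = 513 px

Content width = 1122 − 37 − 100 = 985 px; content height = 1472 − 74 − 82 = 1316 px.
Upper-right is two-thirds across and one-third down within the inner layout region.
x = 37 + 2 × 985/3 = 37 + 656.67 ≈ 694
y = 74 + 1 × 1316/3 = 74 + 438.67 ≈ 513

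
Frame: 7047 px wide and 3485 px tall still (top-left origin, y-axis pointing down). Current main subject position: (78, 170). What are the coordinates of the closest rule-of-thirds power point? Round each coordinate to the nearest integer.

x = 2349 px, y = 1162 px

Third lines: x ∈ {2349, 4698}, y ∈ {1162, 2323}.
78 is closer to x = 2349; 170 is closer to y = 1162.
So the nearest intersection is the upper-left power point.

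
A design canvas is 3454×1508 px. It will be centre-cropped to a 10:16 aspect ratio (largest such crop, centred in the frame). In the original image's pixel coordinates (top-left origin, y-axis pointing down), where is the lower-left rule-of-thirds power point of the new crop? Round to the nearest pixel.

x = 1570 px, y = 1005 px

3454/1508 > 10/16, so the 10:16 crop keeps the full height 1508 and trims width to 1508 × 10/16 = 942.50 px.
Left offset = (3454 − 942.50)/2 = 1255.75 px; top offset = 0.
Lower-left is one-third across and two-thirds down within the crop:
x = 1255.75 + 1 × 942.50/3 ≈ 1570; y = 0.00 + 2 × 1508.00/3 ≈ 1005.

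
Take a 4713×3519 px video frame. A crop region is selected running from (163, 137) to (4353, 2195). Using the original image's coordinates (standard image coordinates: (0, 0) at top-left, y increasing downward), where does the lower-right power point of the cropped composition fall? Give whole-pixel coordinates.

Crop width = 4353 − 163 = 4190 px; one third is 1396.67 px.
Crop height = 2195 − 137 = 2058 px; one third is 686.00 px.
The lower-right point is two-thirds across and two-thirds down within the crop:
x = 163 + 2 × 1396.67 ≈ 2956; y = 137 + 2 × 686.00 ≈ 1509.

(2956, 1509)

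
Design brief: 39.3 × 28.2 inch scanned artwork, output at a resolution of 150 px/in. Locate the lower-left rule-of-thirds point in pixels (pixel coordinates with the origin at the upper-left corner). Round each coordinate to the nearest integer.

In pixels the canvas is 39.3 × 150 = 5895 wide and 28.2 × 150 = 4230 tall.
The lower-left point is one-third across and two-thirds down:
x = 1 × 5895/3 ≈ 1965; y = 2 × 4230/3 ≈ 2820.

x = 1965 px, y = 2820 px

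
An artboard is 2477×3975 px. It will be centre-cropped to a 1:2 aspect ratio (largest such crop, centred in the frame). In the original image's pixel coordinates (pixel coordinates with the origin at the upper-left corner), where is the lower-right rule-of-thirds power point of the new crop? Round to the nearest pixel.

x = 1570 px, y = 2650 px

2477/3975 > 1/2, so the 1:2 crop keeps the full height 3975 and trims width to 3975 × 1/2 = 1987.50 px.
Left offset = (2477 − 1987.50)/2 = 244.75 px; top offset = 0.
Lower-right is two-thirds across and two-thirds down within the crop:
x = 244.75 + 2 × 1987.50/3 ≈ 1570; y = 0.00 + 2 × 3975.00/3 ≈ 2650.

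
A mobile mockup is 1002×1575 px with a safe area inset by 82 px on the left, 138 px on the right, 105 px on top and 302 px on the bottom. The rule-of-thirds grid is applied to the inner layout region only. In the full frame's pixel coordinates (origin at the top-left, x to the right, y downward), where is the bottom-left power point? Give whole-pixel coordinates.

Content width = 1002 − 82 − 138 = 782 px; content height = 1575 − 105 − 302 = 1168 px.
Bottom-left is one-third across and two-thirds down within the inner layout region.
x = 82 + 1 × 782/3 = 82 + 260.67 ≈ 343
y = 105 + 2 × 1168/3 = 105 + 778.67 ≈ 884

(343, 884)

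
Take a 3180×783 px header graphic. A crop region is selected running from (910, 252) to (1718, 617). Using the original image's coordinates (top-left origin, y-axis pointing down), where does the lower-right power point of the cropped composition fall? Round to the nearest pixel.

Crop width = 1718 − 910 = 808 px; one third is 269.33 px.
Crop height = 617 − 252 = 365 px; one third is 121.67 px.
The lower-right point is two-thirds across and two-thirds down within the crop:
x = 910 + 2 × 269.33 ≈ 1449; y = 252 + 2 × 121.67 ≈ 495.

(1449, 495)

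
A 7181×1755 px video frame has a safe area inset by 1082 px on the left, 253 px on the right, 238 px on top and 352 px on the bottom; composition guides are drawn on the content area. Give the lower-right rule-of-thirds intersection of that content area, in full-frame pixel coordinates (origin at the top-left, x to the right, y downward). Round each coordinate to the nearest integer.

Content width = 7181 − 1082 − 253 = 5846 px; content height = 1755 − 238 − 352 = 1165 px.
Lower-right is two-thirds across and two-thirds down within the content area.
x = 1082 + 2 × 5846/3 = 1082 + 3897.33 ≈ 4979
y = 238 + 2 × 1165/3 = 238 + 776.67 ≈ 1015

(4979, 1015)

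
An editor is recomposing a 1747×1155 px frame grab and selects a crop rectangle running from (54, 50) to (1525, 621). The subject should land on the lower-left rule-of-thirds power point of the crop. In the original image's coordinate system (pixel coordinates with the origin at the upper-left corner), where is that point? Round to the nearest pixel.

(544, 431)

Crop width = 1525 − 54 = 1471 px; one third is 490.33 px.
Crop height = 621 − 50 = 571 px; one third is 190.33 px.
The lower-left point is one-third across and two-thirds down within the crop:
x = 54 + 1 × 490.33 ≈ 544; y = 50 + 2 × 190.33 ≈ 431.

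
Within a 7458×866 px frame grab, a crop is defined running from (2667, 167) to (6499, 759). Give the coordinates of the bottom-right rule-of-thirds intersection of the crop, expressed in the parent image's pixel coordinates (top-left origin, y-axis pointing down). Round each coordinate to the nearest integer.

Crop width = 6499 − 2667 = 3832 px; one third is 1277.33 px.
Crop height = 759 − 167 = 592 px; one third is 197.33 px.
The bottom-right point is two-thirds across and two-thirds down within the crop:
x = 2667 + 2 × 1277.33 ≈ 5222; y = 167 + 2 × 197.33 ≈ 562.

(5222, 562)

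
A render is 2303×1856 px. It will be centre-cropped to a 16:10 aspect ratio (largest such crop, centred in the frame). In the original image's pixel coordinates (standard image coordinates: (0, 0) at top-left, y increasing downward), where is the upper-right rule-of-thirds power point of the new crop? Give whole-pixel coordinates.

(1535, 688)

2303/1856 < 16/10, so the 16:10 crop keeps the full width 2303 and trims height to 2303 × 10/16 = 1439.38 px.
Top offset = (1856 − 1439.38)/2 = 208.31 px; left offset = 0.
Upper-right is two-thirds across and one-third down within the crop:
x = 0.00 + 2 × 2303.00/3 ≈ 1535; y = 208.31 + 1 × 1439.38/3 ≈ 688.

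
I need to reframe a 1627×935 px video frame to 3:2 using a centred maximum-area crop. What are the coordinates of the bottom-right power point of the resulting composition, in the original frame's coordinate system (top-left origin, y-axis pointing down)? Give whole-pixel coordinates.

1627/935 > 3/2, so the 3:2 crop keeps the full height 935 and trims width to 935 × 3/2 = 1402.50 px.
Left offset = (1627 − 1402.50)/2 = 112.25 px; top offset = 0.
Bottom-right is two-thirds across and two-thirds down within the crop:
x = 112.25 + 2 × 1402.50/3 ≈ 1047; y = 0.00 + 2 × 935.00/3 ≈ 623.

x = 1047 px, y = 623 px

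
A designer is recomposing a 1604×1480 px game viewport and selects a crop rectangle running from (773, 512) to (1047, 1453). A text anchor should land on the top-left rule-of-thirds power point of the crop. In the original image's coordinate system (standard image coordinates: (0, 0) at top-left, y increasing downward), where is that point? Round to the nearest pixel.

(864, 826)

Crop width = 1047 − 773 = 274 px; one third is 91.33 px.
Crop height = 1453 − 512 = 941 px; one third is 313.67 px.
The top-left point is one-third across and one-third down within the crop:
x = 773 + 1 × 91.33 ≈ 864; y = 512 + 1 × 313.67 ≈ 826.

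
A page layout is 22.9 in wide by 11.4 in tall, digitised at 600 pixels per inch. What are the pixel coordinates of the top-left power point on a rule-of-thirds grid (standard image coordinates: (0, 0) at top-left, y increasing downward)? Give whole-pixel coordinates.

x = 4580 px, y = 2280 px

In pixels the canvas is 22.9 × 600 = 13740 wide and 11.4 × 600 = 6840 tall.
The top-left point is one-third across and one-third down:
x = 1 × 13740/3 ≈ 4580; y = 1 × 6840/3 ≈ 2280.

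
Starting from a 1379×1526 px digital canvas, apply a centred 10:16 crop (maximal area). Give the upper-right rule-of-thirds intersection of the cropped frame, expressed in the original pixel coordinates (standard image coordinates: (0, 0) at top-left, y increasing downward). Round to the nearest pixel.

1379/1526 > 10/16, so the 10:16 crop keeps the full height 1526 and trims width to 1526 × 10/16 = 953.75 px.
Left offset = (1379 − 953.75)/2 = 212.62 px; top offset = 0.
Upper-right is two-thirds across and one-third down within the crop:
x = 212.62 + 2 × 953.75/3 ≈ 848; y = 0.00 + 1 × 1526.00/3 ≈ 509.

(848, 509)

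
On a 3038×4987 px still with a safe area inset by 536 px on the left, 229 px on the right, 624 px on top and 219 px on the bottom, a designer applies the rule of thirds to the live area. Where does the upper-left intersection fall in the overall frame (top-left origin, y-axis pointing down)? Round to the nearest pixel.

Content width = 3038 − 536 − 229 = 2273 px; content height = 4987 − 624 − 219 = 4144 px.
Upper-left is one-third across and one-third down within the live area.
x = 536 + 1 × 2273/3 = 536 + 757.67 ≈ 1294
y = 624 + 1 × 4144/3 = 624 + 1381.33 ≈ 2005

(1294, 2005)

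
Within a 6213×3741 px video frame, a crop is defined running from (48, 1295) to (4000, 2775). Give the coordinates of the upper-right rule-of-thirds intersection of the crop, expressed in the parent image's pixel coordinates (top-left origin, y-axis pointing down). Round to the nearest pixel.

Crop width = 4000 − 48 = 3952 px; one third is 1317.33 px.
Crop height = 2775 − 1295 = 1480 px; one third is 493.33 px.
The upper-right point is two-thirds across and one-third down within the crop:
x = 48 + 2 × 1317.33 ≈ 2683; y = 1295 + 1 × 493.33 ≈ 1788.

x = 2683 px, y = 1788 px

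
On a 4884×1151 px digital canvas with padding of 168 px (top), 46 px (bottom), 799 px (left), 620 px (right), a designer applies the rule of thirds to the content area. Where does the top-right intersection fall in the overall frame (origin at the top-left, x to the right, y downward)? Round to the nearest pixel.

Content width = 4884 − 799 − 620 = 3465 px; content height = 1151 − 168 − 46 = 937 px.
Top-right is two-thirds across and one-third down within the content area.
x = 799 + 2 × 3465/3 = 799 + 2310.00 ≈ 3109
y = 168 + 1 × 937/3 = 168 + 312.33 ≈ 480

(3109, 480)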